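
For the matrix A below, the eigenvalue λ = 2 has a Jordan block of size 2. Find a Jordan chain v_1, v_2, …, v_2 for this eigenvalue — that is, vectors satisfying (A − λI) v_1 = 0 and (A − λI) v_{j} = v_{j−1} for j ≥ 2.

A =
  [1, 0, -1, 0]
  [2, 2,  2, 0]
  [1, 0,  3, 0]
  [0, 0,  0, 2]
A Jordan chain for λ = 2 of length 2:
v_1 = (-1, 2, 1, 0)ᵀ
v_2 = (1, 0, 0, 0)ᵀ

Let N = A − (2)·I. We want v_2 with N^2 v_2 = 0 but N^1 v_2 ≠ 0; then v_{j-1} := N · v_j for j = 2, …, 2.

Pick v_2 = (1, 0, 0, 0)ᵀ.
Then v_1 = N · v_2 = (-1, 2, 1, 0)ᵀ.

Sanity check: (A − (2)·I) v_1 = (0, 0, 0, 0)ᵀ = 0. ✓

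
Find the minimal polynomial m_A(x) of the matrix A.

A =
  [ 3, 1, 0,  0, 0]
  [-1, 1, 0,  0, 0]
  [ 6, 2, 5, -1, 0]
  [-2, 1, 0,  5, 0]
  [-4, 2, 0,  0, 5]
x^4 - 14*x^3 + 69*x^2 - 140*x + 100

The characteristic polynomial is χ_A(x) = (x - 5)^3*(x - 2)^2, so the eigenvalues are known. The minimal polynomial is
  m_A(x) = Π_λ (x − λ)^{k_λ}
where k_λ is the size of the *largest* Jordan block for λ (equivalently, the smallest k with (A − λI)^k v = 0 for every generalised eigenvector v of λ).

  λ = 2: largest Jordan block has size 2, contributing (x − 2)^2
  λ = 5: largest Jordan block has size 2, contributing (x − 5)^2

So m_A(x) = (x - 5)^2*(x - 2)^2 = x^4 - 14*x^3 + 69*x^2 - 140*x + 100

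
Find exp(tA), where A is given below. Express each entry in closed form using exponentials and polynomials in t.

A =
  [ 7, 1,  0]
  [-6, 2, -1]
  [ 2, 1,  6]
e^{tA} =
  [-t^2*exp(5*t) + 2*t*exp(5*t) + exp(5*t), -t^2*exp(5*t)/2 + t*exp(5*t), -t^2*exp(5*t)/2]
  [2*t^2*exp(5*t) - 6*t*exp(5*t), t^2*exp(5*t) - 3*t*exp(5*t) + exp(5*t), t^2*exp(5*t) - t*exp(5*t)]
  [2*t*exp(5*t), t*exp(5*t), t*exp(5*t) + exp(5*t)]

Strategy: write A = P · J · P⁻¹ where J is a Jordan canonical form, so e^{tA} = P · e^{tJ} · P⁻¹, and e^{tJ} can be computed block-by-block.

A has Jordan form
J =
  [5, 1, 0]
  [0, 5, 1]
  [0, 0, 5]
(up to reordering of blocks).

Per-block formulas:
  For a 3×3 Jordan block J_3(5): exp(t · J_3(5)) = e^(5t)·(I + t·N + (t^2/2)·N^2), where N is the 3×3 nilpotent shift.

After assembling e^{tJ} and conjugating by P, we get:

e^{tA} =
  [-t^2*exp(5*t) + 2*t*exp(5*t) + exp(5*t), -t^2*exp(5*t)/2 + t*exp(5*t), -t^2*exp(5*t)/2]
  [2*t^2*exp(5*t) - 6*t*exp(5*t), t^2*exp(5*t) - 3*t*exp(5*t) + exp(5*t), t^2*exp(5*t) - t*exp(5*t)]
  [2*t*exp(5*t), t*exp(5*t), t*exp(5*t) + exp(5*t)]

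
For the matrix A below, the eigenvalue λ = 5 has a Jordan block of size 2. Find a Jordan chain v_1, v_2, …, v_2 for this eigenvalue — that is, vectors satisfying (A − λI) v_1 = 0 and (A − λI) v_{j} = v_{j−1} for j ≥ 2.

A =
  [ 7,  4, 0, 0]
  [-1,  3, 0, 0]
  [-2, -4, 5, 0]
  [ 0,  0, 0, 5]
A Jordan chain for λ = 5 of length 2:
v_1 = (2, -1, -2, 0)ᵀ
v_2 = (1, 0, 0, 0)ᵀ

Let N = A − (5)·I. We want v_2 with N^2 v_2 = 0 but N^1 v_2 ≠ 0; then v_{j-1} := N · v_j for j = 2, …, 2.

Pick v_2 = (1, 0, 0, 0)ᵀ.
Then v_1 = N · v_2 = (2, -1, -2, 0)ᵀ.

Sanity check: (A − (5)·I) v_1 = (0, 0, 0, 0)ᵀ = 0. ✓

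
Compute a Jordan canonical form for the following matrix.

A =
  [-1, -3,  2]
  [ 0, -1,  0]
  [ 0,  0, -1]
J_2(-1) ⊕ J_1(-1)

The characteristic polynomial is
  det(x·I − A) = x^3 + 3*x^2 + 3*x + 1 = (x + 1)^3

Eigenvalues and multiplicities (the geometric multiplicity of λ is n − rank(A − λI), which equals the number of Jordan blocks for λ):
  λ = -1: algebraic multiplicity = 3, geometric multiplicity = 2

Determining the block sizes for each eigenvalue:
  λ = -1: 2 blocks summing to 3 forces exactly one block of size 2 and the rest size 1 → block sizes [2, 1]

Assembling the blocks gives a Jordan form
J =
  [-1,  1,  0]
  [ 0, -1,  0]
  [ 0,  0, -1]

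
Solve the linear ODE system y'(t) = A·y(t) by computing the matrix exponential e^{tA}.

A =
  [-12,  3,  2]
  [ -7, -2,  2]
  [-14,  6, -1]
e^{tA} =
  [-7*t*exp(-5*t) + exp(-5*t), 3*t*exp(-5*t), 2*t*exp(-5*t)]
  [-7*t*exp(-5*t), 3*t*exp(-5*t) + exp(-5*t), 2*t*exp(-5*t)]
  [-14*t*exp(-5*t), 6*t*exp(-5*t), 4*t*exp(-5*t) + exp(-5*t)]

Strategy: write A = P · J · P⁻¹ where J is a Jordan canonical form, so e^{tA} = P · e^{tJ} · P⁻¹, and e^{tJ} can be computed block-by-block.

A has Jordan form
J =
  [-5,  1,  0]
  [ 0, -5,  0]
  [ 0,  0, -5]
(up to reordering of blocks).

Per-block formulas:
  For a 1×1 block at λ = -5: exp(t · [-5]) = [e^(-5t)].
  For a 2×2 Jordan block J_2(-5): exp(t · J_2(-5)) = e^(-5t)·(I + t·N), where N is the 2×2 nilpotent shift.

After assembling e^{tJ} and conjugating by P, we get:

e^{tA} =
  [-7*t*exp(-5*t) + exp(-5*t), 3*t*exp(-5*t), 2*t*exp(-5*t)]
  [-7*t*exp(-5*t), 3*t*exp(-5*t) + exp(-5*t), 2*t*exp(-5*t)]
  [-14*t*exp(-5*t), 6*t*exp(-5*t), 4*t*exp(-5*t) + exp(-5*t)]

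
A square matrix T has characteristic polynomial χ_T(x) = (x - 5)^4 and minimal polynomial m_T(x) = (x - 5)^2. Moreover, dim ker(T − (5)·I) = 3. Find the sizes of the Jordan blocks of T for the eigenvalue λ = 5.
Block sizes for λ = 5: [2, 1, 1]

Step 1 — from the characteristic polynomial, algebraic multiplicity of λ = 5 is 4. From dim ker(T − (5)·I) = 3, there are exactly 3 Jordan blocks for λ = 5.
Step 2 — from the minimal polynomial, the factor (x − 5)^2 tells us the largest block for λ = 5 has size 2.
Step 3 — with total size 4, 3 blocks, and largest block 2, the block sizes (in nonincreasing order) are [2, 1, 1].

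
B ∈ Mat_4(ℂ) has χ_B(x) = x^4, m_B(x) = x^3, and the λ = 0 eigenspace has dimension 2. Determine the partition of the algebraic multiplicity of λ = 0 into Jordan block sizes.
Block sizes for λ = 0: [3, 1]

Step 1 — from the characteristic polynomial, algebraic multiplicity of λ = 0 is 4. From dim ker(B − (0)·I) = 2, there are exactly 2 Jordan blocks for λ = 0.
Step 2 — from the minimal polynomial, the factor (x − 0)^3 tells us the largest block for λ = 0 has size 3.
Step 3 — with total size 4, 2 blocks, and largest block 3, the block sizes (in nonincreasing order) are [3, 1].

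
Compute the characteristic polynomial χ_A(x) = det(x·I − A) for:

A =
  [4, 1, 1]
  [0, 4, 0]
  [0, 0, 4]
x^3 - 12*x^2 + 48*x - 64

Expanding det(x·I − A) (e.g. by cofactor expansion or by noting that A is similar to its Jordan form J, which has the same characteristic polynomial as A) gives
  χ_A(x) = x^3 - 12*x^2 + 48*x - 64
which factors as (x - 4)^3. The eigenvalues (with algebraic multiplicities) are λ = 4 with multiplicity 3.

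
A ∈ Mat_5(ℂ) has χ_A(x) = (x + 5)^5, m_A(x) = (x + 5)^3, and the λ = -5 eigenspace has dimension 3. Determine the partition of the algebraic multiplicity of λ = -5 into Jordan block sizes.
Block sizes for λ = -5: [3, 1, 1]

Step 1 — from the characteristic polynomial, algebraic multiplicity of λ = -5 is 5. From dim ker(A − (-5)·I) = 3, there are exactly 3 Jordan blocks for λ = -5.
Step 2 — from the minimal polynomial, the factor (x + 5)^3 tells us the largest block for λ = -5 has size 3.
Step 3 — with total size 5, 3 blocks, and largest block 3, the block sizes (in nonincreasing order) are [3, 1, 1].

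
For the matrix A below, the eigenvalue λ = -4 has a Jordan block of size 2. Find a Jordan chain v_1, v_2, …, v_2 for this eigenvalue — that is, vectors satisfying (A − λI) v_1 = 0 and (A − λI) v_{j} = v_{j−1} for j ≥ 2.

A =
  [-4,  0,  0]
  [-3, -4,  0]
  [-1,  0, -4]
A Jordan chain for λ = -4 of length 2:
v_1 = (0, -3, -1)ᵀ
v_2 = (1, 0, 0)ᵀ

Let N = A − (-4)·I. We want v_2 with N^2 v_2 = 0 but N^1 v_2 ≠ 0; then v_{j-1} := N · v_j for j = 2, …, 2.

Pick v_2 = (1, 0, 0)ᵀ.
Then v_1 = N · v_2 = (0, -3, -1)ᵀ.

Sanity check: (A − (-4)·I) v_1 = (0, 0, 0)ᵀ = 0. ✓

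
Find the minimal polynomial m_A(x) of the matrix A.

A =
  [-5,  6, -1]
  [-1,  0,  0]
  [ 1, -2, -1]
x^3 + 6*x^2 + 12*x + 8

The characteristic polynomial is χ_A(x) = (x + 2)^3, so the eigenvalues are known. The minimal polynomial is
  m_A(x) = Π_λ (x − λ)^{k_λ}
where k_λ is the size of the *largest* Jordan block for λ (equivalently, the smallest k with (A − λI)^k v = 0 for every generalised eigenvector v of λ).

  λ = -2: largest Jordan block has size 3, contributing (x + 2)^3

So m_A(x) = (x + 2)^3 = x^3 + 6*x^2 + 12*x + 8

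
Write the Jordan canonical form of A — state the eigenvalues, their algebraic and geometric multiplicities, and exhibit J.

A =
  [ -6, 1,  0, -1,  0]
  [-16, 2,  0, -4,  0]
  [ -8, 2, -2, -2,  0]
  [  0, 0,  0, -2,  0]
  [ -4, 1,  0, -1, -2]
J_2(-2) ⊕ J_1(-2) ⊕ J_1(-2) ⊕ J_1(-2)

The characteristic polynomial is
  det(x·I − A) = x^5 + 10*x^4 + 40*x^3 + 80*x^2 + 80*x + 32 = (x + 2)^5

Eigenvalues and multiplicities (the geometric multiplicity of λ is n − rank(A − λI), which equals the number of Jordan blocks for λ):
  λ = -2: algebraic multiplicity = 5, geometric multiplicity = 4

Determining the block sizes for each eigenvalue:
  λ = -2: 4 blocks summing to 5 forces exactly one block of size 2 and the rest size 1 → block sizes [2, 1, 1, 1]

Assembling the blocks gives a Jordan form
J =
  [-2,  1,  0,  0,  0]
  [ 0, -2,  0,  0,  0]
  [ 0,  0, -2,  0,  0]
  [ 0,  0,  0, -2,  0]
  [ 0,  0,  0,  0, -2]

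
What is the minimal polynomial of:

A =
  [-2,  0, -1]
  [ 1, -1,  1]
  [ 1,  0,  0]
x^2 + 2*x + 1

The characteristic polynomial is χ_A(x) = (x + 1)^3, so the eigenvalues are known. The minimal polynomial is
  m_A(x) = Π_λ (x − λ)^{k_λ}
where k_λ is the size of the *largest* Jordan block for λ (equivalently, the smallest k with (A − λI)^k v = 0 for every generalised eigenvector v of λ).

  λ = -1: largest Jordan block has size 2, contributing (x + 1)^2

So m_A(x) = (x + 1)^2 = x^2 + 2*x + 1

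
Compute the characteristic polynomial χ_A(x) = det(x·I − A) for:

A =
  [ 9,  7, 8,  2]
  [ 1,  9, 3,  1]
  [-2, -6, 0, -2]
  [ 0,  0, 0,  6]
x^4 - 24*x^3 + 216*x^2 - 864*x + 1296

Expanding det(x·I − A) (e.g. by cofactor expansion or by noting that A is similar to its Jordan form J, which has the same characteristic polynomial as A) gives
  χ_A(x) = x^4 - 24*x^3 + 216*x^2 - 864*x + 1296
which factors as (x - 6)^4. The eigenvalues (with algebraic multiplicities) are λ = 6 with multiplicity 4.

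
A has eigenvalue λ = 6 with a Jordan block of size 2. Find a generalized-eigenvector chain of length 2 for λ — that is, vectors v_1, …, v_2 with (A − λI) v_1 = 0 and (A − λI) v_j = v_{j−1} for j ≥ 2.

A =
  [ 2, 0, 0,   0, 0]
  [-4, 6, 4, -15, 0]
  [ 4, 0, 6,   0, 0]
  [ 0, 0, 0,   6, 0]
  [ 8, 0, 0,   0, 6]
A Jordan chain for λ = 6 of length 2:
v_1 = (0, 4, 0, 0, 0)ᵀ
v_2 = (0, 0, 1, 0, 0)ᵀ

Let N = A − (6)·I. We want v_2 with N^2 v_2 = 0 but N^1 v_2 ≠ 0; then v_{j-1} := N · v_j for j = 2, …, 2.

Pick v_2 = (0, 0, 1, 0, 0)ᵀ.
Then v_1 = N · v_2 = (0, 4, 0, 0, 0)ᵀ.

Sanity check: (A − (6)·I) v_1 = (0, 0, 0, 0, 0)ᵀ = 0. ✓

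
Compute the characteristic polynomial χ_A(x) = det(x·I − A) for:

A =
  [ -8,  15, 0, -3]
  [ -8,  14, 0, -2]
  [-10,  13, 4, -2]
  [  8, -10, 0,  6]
x^4 - 16*x^3 + 96*x^2 - 256*x + 256

Expanding det(x·I − A) (e.g. by cofactor expansion or by noting that A is similar to its Jordan form J, which has the same characteristic polynomial as A) gives
  χ_A(x) = x^4 - 16*x^3 + 96*x^2 - 256*x + 256
which factors as (x - 4)^4. The eigenvalues (with algebraic multiplicities) are λ = 4 with multiplicity 4.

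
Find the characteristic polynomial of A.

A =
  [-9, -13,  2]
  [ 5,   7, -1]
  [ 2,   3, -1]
x^3 + 3*x^2 + 3*x + 1

Expanding det(x·I − A) (e.g. by cofactor expansion or by noting that A is similar to its Jordan form J, which has the same characteristic polynomial as A) gives
  χ_A(x) = x^3 + 3*x^2 + 3*x + 1
which factors as (x + 1)^3. The eigenvalues (with algebraic multiplicities) are λ = -1 with multiplicity 3.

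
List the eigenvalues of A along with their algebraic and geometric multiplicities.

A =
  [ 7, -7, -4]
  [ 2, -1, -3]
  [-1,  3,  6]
λ = 4: alg = 3, geom = 1

Step 1 — factor the characteristic polynomial to read off the algebraic multiplicities:
  χ_A(x) = (x - 4)^3

Step 2 — compute geometric multiplicities via the rank-nullity identity g(λ) = n − rank(A − λI):
  rank(A − (4)·I) = 2, so dim ker(A − (4)·I) = n − 2 = 1

Summary:
  λ = 4: algebraic multiplicity = 3, geometric multiplicity = 1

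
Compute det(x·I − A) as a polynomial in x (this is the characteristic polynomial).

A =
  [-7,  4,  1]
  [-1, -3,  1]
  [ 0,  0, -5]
x^3 + 15*x^2 + 75*x + 125

Expanding det(x·I − A) (e.g. by cofactor expansion or by noting that A is similar to its Jordan form J, which has the same characteristic polynomial as A) gives
  χ_A(x) = x^3 + 15*x^2 + 75*x + 125
which factors as (x + 5)^3. The eigenvalues (with algebraic multiplicities) are λ = -5 with multiplicity 3.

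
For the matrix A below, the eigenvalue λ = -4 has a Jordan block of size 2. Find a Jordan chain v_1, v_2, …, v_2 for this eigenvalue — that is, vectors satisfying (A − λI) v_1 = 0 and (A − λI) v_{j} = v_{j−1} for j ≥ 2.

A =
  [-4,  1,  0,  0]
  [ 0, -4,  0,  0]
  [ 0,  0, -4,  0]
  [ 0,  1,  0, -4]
A Jordan chain for λ = -4 of length 2:
v_1 = (1, 0, 0, 1)ᵀ
v_2 = (0, 1, 0, 0)ᵀ

Let N = A − (-4)·I. We want v_2 with N^2 v_2 = 0 but N^1 v_2 ≠ 0; then v_{j-1} := N · v_j for j = 2, …, 2.

Pick v_2 = (0, 1, 0, 0)ᵀ.
Then v_1 = N · v_2 = (1, 0, 0, 1)ᵀ.

Sanity check: (A − (-4)·I) v_1 = (0, 0, 0, 0)ᵀ = 0. ✓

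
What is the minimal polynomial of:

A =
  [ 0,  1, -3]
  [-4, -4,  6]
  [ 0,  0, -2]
x^2 + 4*x + 4

The characteristic polynomial is χ_A(x) = (x + 2)^3, so the eigenvalues are known. The minimal polynomial is
  m_A(x) = Π_λ (x − λ)^{k_λ}
where k_λ is the size of the *largest* Jordan block for λ (equivalently, the smallest k with (A − λI)^k v = 0 for every generalised eigenvector v of λ).

  λ = -2: largest Jordan block has size 2, contributing (x + 2)^2

So m_A(x) = (x + 2)^2 = x^2 + 4*x + 4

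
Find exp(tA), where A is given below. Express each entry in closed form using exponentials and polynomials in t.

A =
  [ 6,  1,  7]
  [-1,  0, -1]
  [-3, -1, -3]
e^{tA} =
  [3*t^2*exp(t)/2 + 5*t*exp(t) + exp(t), -3*t^2*exp(t)/2 + t*exp(t), 3*t^2*exp(t) + 7*t*exp(t)]
  [-t^2*exp(t)/2 - t*exp(t), t^2*exp(t)/2 - t*exp(t) + exp(t), -t^2*exp(t) - t*exp(t)]
  [-t^2*exp(t) - 3*t*exp(t), t^2*exp(t) - t*exp(t), -2*t^2*exp(t) - 4*t*exp(t) + exp(t)]

Strategy: write A = P · J · P⁻¹ where J is a Jordan canonical form, so e^{tA} = P · e^{tJ} · P⁻¹, and e^{tJ} can be computed block-by-block.

A has Jordan form
J =
  [1, 1, 0]
  [0, 1, 1]
  [0, 0, 1]
(up to reordering of blocks).

Per-block formulas:
  For a 3×3 Jordan block J_3(1): exp(t · J_3(1)) = e^(1t)·(I + t·N + (t^2/2)·N^2), where N is the 3×3 nilpotent shift.

After assembling e^{tJ} and conjugating by P, we get:

e^{tA} =
  [3*t^2*exp(t)/2 + 5*t*exp(t) + exp(t), -3*t^2*exp(t)/2 + t*exp(t), 3*t^2*exp(t) + 7*t*exp(t)]
  [-t^2*exp(t)/2 - t*exp(t), t^2*exp(t)/2 - t*exp(t) + exp(t), -t^2*exp(t) - t*exp(t)]
  [-t^2*exp(t) - 3*t*exp(t), t^2*exp(t) - t*exp(t), -2*t^2*exp(t) - 4*t*exp(t) + exp(t)]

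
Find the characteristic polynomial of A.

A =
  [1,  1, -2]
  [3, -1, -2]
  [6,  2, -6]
x^3 + 6*x^2 + 12*x + 8

Expanding det(x·I − A) (e.g. by cofactor expansion or by noting that A is similar to its Jordan form J, which has the same characteristic polynomial as A) gives
  χ_A(x) = x^3 + 6*x^2 + 12*x + 8
which factors as (x + 2)^3. The eigenvalues (with algebraic multiplicities) are λ = -2 with multiplicity 3.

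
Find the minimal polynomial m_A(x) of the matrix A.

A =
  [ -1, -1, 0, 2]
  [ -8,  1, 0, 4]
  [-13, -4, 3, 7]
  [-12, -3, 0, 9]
x^2 - 6*x + 9

The characteristic polynomial is χ_A(x) = (x - 3)^4, so the eigenvalues are known. The minimal polynomial is
  m_A(x) = Π_λ (x − λ)^{k_λ}
where k_λ is the size of the *largest* Jordan block for λ (equivalently, the smallest k with (A − λI)^k v = 0 for every generalised eigenvector v of λ).

  λ = 3: largest Jordan block has size 2, contributing (x − 3)^2

So m_A(x) = (x - 3)^2 = x^2 - 6*x + 9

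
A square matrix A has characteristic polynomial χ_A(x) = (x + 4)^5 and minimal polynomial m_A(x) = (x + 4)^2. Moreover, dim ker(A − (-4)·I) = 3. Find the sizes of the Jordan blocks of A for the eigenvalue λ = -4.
Block sizes for λ = -4: [2, 2, 1]

Step 1 — from the characteristic polynomial, algebraic multiplicity of λ = -4 is 5. From dim ker(A − (-4)·I) = 3, there are exactly 3 Jordan blocks for λ = -4.
Step 2 — from the minimal polynomial, the factor (x + 4)^2 tells us the largest block for λ = -4 has size 2.
Step 3 — with total size 5, 3 blocks, and largest block 2, the block sizes (in nonincreasing order) are [2, 2, 1].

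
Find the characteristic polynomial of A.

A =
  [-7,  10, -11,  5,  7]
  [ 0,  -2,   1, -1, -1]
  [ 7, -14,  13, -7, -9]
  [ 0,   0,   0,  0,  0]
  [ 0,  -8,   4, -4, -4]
x^5

Expanding det(x·I − A) (e.g. by cofactor expansion or by noting that A is similar to its Jordan form J, which has the same characteristic polynomial as A) gives
  χ_A(x) = x^5
which factors as x^5. The eigenvalues (with algebraic multiplicities) are λ = 0 with multiplicity 5.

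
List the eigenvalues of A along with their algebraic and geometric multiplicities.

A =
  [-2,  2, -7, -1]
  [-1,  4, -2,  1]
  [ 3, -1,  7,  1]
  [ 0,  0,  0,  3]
λ = 3: alg = 4, geom = 2

Step 1 — factor the characteristic polynomial to read off the algebraic multiplicities:
  χ_A(x) = (x - 3)^4

Step 2 — compute geometric multiplicities via the rank-nullity identity g(λ) = n − rank(A − λI):
  rank(A − (3)·I) = 2, so dim ker(A − (3)·I) = n − 2 = 2

Summary:
  λ = 3: algebraic multiplicity = 4, geometric multiplicity = 2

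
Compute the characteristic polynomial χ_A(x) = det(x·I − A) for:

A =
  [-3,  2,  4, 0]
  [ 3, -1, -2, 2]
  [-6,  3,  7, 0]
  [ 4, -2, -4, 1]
x^4 - 4*x^3 + 6*x^2 - 4*x + 1

Expanding det(x·I − A) (e.g. by cofactor expansion or by noting that A is similar to its Jordan form J, which has the same characteristic polynomial as A) gives
  χ_A(x) = x^4 - 4*x^3 + 6*x^2 - 4*x + 1
which factors as (x - 1)^4. The eigenvalues (with algebraic multiplicities) are λ = 1 with multiplicity 4.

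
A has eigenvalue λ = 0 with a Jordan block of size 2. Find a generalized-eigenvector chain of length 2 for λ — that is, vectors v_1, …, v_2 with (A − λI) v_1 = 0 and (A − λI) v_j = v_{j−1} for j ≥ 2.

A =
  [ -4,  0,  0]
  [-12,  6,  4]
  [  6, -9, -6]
A Jordan chain for λ = 0 of length 2:
v_1 = (0, 6, -9)ᵀ
v_2 = (0, 1, 0)ᵀ

Let N = A − (0)·I. We want v_2 with N^2 v_2 = 0 but N^1 v_2 ≠ 0; then v_{j-1} := N · v_j for j = 2, …, 2.

Pick v_2 = (0, 1, 0)ᵀ.
Then v_1 = N · v_2 = (0, 6, -9)ᵀ.

Sanity check: (A − (0)·I) v_1 = (0, 0, 0)ᵀ = 0. ✓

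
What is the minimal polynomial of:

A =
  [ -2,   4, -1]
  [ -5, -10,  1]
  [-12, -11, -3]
x^3 + 15*x^2 + 75*x + 125

The characteristic polynomial is χ_A(x) = (x + 5)^3, so the eigenvalues are known. The minimal polynomial is
  m_A(x) = Π_λ (x − λ)^{k_λ}
where k_λ is the size of the *largest* Jordan block for λ (equivalently, the smallest k with (A − λI)^k v = 0 for every generalised eigenvector v of λ).

  λ = -5: largest Jordan block has size 3, contributing (x + 5)^3

So m_A(x) = (x + 5)^3 = x^3 + 15*x^2 + 75*x + 125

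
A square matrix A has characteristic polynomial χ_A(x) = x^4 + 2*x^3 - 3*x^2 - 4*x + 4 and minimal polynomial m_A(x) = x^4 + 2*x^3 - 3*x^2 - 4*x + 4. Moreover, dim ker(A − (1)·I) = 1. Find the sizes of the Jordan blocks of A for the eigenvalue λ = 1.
Block sizes for λ = 1: [2]

Step 1 — from the characteristic polynomial, algebraic multiplicity of λ = 1 is 2. From dim ker(A − (1)·I) = 1, there are exactly 1 Jordan blocks for λ = 1.
Step 2 — from the minimal polynomial, the factor (x − 1)^2 tells us the largest block for λ = 1 has size 2.
Step 3 — with total size 2, 1 blocks, and largest block 2, the block sizes (in nonincreasing order) are [2].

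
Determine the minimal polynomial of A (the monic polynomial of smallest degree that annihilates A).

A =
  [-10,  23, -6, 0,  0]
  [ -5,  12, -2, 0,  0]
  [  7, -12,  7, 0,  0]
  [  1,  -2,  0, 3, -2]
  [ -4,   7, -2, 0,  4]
x^4 - 13*x^3 + 63*x^2 - 135*x + 108

The characteristic polynomial is χ_A(x) = (x - 4)*(x - 3)^4, so the eigenvalues are known. The minimal polynomial is
  m_A(x) = Π_λ (x − λ)^{k_λ}
where k_λ is the size of the *largest* Jordan block for λ (equivalently, the smallest k with (A − λI)^k v = 0 for every generalised eigenvector v of λ).

  λ = 3: largest Jordan block has size 3, contributing (x − 3)^3
  λ = 4: largest Jordan block has size 1, contributing (x − 4)

So m_A(x) = (x - 4)*(x - 3)^3 = x^4 - 13*x^3 + 63*x^2 - 135*x + 108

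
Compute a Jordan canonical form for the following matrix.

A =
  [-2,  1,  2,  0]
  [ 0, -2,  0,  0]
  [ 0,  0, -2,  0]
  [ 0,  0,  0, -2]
J_2(-2) ⊕ J_1(-2) ⊕ J_1(-2)

The characteristic polynomial is
  det(x·I − A) = x^4 + 8*x^3 + 24*x^2 + 32*x + 16 = (x + 2)^4

Eigenvalues and multiplicities (the geometric multiplicity of λ is n − rank(A − λI), which equals the number of Jordan blocks for λ):
  λ = -2: algebraic multiplicity = 4, geometric multiplicity = 3

Determining the block sizes for each eigenvalue:
  λ = -2: 3 blocks summing to 4 forces exactly one block of size 2 and the rest size 1 → block sizes [2, 1, 1]

Assembling the blocks gives a Jordan form
J =
  [-2,  1,  0,  0]
  [ 0, -2,  0,  0]
  [ 0,  0, -2,  0]
  [ 0,  0,  0, -2]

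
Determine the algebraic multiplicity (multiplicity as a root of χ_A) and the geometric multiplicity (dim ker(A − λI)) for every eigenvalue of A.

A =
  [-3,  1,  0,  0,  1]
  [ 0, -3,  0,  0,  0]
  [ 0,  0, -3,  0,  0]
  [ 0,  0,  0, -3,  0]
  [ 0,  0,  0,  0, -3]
λ = -3: alg = 5, geom = 4

Step 1 — factor the characteristic polynomial to read off the algebraic multiplicities:
  χ_A(x) = (x + 3)^5

Step 2 — compute geometric multiplicities via the rank-nullity identity g(λ) = n − rank(A − λI):
  rank(A − (-3)·I) = 1, so dim ker(A − (-3)·I) = n − 1 = 4

Summary:
  λ = -3: algebraic multiplicity = 5, geometric multiplicity = 4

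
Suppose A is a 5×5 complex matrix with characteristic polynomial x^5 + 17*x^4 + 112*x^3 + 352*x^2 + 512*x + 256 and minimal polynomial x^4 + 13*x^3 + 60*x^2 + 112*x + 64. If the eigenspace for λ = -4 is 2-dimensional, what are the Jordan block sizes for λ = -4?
Block sizes for λ = -4: [3, 1]

Step 1 — from the characteristic polynomial, algebraic multiplicity of λ = -4 is 4. From dim ker(A − (-4)·I) = 2, there are exactly 2 Jordan blocks for λ = -4.
Step 2 — from the minimal polynomial, the factor (x + 4)^3 tells us the largest block for λ = -4 has size 3.
Step 3 — with total size 4, 2 blocks, and largest block 3, the block sizes (in nonincreasing order) are [3, 1].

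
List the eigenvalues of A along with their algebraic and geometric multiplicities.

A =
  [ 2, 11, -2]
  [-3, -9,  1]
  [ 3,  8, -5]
λ = -4: alg = 3, geom = 1

Step 1 — factor the characteristic polynomial to read off the algebraic multiplicities:
  χ_A(x) = (x + 4)^3

Step 2 — compute geometric multiplicities via the rank-nullity identity g(λ) = n − rank(A − λI):
  rank(A − (-4)·I) = 2, so dim ker(A − (-4)·I) = n − 2 = 1

Summary:
  λ = -4: algebraic multiplicity = 3, geometric multiplicity = 1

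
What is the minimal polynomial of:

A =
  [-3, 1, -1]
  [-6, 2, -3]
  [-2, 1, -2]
x^2 + 2*x + 1

The characteristic polynomial is χ_A(x) = (x + 1)^3, so the eigenvalues are known. The minimal polynomial is
  m_A(x) = Π_λ (x − λ)^{k_λ}
where k_λ is the size of the *largest* Jordan block for λ (equivalently, the smallest k with (A − λI)^k v = 0 for every generalised eigenvector v of λ).

  λ = -1: largest Jordan block has size 2, contributing (x + 1)^2

So m_A(x) = (x + 1)^2 = x^2 + 2*x + 1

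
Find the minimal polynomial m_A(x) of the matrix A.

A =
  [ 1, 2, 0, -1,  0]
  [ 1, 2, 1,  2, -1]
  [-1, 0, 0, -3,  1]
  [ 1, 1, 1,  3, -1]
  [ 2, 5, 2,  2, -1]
x^3 - 3*x^2 + 3*x - 1

The characteristic polynomial is χ_A(x) = (x - 1)^5, so the eigenvalues are known. The minimal polynomial is
  m_A(x) = Π_λ (x − λ)^{k_λ}
where k_λ is the size of the *largest* Jordan block for λ (equivalently, the smallest k with (A − λI)^k v = 0 for every generalised eigenvector v of λ).

  λ = 1: largest Jordan block has size 3, contributing (x − 1)^3

So m_A(x) = (x - 1)^3 = x^3 - 3*x^2 + 3*x - 1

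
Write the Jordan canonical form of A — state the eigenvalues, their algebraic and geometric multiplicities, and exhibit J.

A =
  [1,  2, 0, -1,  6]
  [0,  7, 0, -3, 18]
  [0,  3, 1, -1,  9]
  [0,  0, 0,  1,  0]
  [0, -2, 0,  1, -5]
J_2(1) ⊕ J_2(1) ⊕ J_1(1)

The characteristic polynomial is
  det(x·I − A) = x^5 - 5*x^4 + 10*x^3 - 10*x^2 + 5*x - 1 = (x - 1)^5

Eigenvalues and multiplicities (the geometric multiplicity of λ is n − rank(A − λI), which equals the number of Jordan blocks for λ):
  λ = 1: algebraic multiplicity = 5, geometric multiplicity = 3

Determining the block sizes for each eigenvalue:
  λ = 1: with am = 5 and gm = 3, the partition is not yet determined (e.g. several partitions of 5 into 3 parts exist). Let N = A − (1)·I. Computing rank(N^1) = 2, rank(N^2) = 0; the number of blocks of size ≥ j is rank(N^{j−1}) − rank(N^j), giving [3, 2]. So we have 2 block(s) of size 2, 1 block(s) of size 1 → block sizes [2, 2, 1]

Assembling the blocks gives a Jordan form
J =
  [1, 1, 0, 0, 0]
  [0, 1, 0, 0, 0]
  [0, 0, 1, 1, 0]
  [0, 0, 0, 1, 0]
  [0, 0, 0, 0, 1]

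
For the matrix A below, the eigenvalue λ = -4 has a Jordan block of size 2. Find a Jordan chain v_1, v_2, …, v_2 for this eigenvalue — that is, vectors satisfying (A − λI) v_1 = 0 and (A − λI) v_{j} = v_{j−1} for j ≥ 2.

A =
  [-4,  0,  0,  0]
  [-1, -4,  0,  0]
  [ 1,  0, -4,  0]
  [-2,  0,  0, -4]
A Jordan chain for λ = -4 of length 2:
v_1 = (0, -1, 1, -2)ᵀ
v_2 = (1, 0, 0, 0)ᵀ

Let N = A − (-4)·I. We want v_2 with N^2 v_2 = 0 but N^1 v_2 ≠ 0; then v_{j-1} := N · v_j for j = 2, …, 2.

Pick v_2 = (1, 0, 0, 0)ᵀ.
Then v_1 = N · v_2 = (0, -1, 1, -2)ᵀ.

Sanity check: (A − (-4)·I) v_1 = (0, 0, 0, 0)ᵀ = 0. ✓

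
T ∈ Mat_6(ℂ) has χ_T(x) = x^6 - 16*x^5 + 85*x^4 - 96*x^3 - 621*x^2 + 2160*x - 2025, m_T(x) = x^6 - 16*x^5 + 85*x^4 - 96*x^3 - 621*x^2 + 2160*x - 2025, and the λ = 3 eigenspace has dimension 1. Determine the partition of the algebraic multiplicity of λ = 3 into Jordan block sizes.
Block sizes for λ = 3: [3]

Step 1 — from the characteristic polynomial, algebraic multiplicity of λ = 3 is 3. From dim ker(T − (3)·I) = 1, there are exactly 1 Jordan blocks for λ = 3.
Step 2 — from the minimal polynomial, the factor (x − 3)^3 tells us the largest block for λ = 3 has size 3.
Step 3 — with total size 3, 1 blocks, and largest block 3, the block sizes (in nonincreasing order) are [3].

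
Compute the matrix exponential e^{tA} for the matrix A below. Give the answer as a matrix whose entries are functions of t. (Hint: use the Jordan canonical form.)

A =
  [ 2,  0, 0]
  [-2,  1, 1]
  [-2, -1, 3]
e^{tA} =
  [exp(2*t), 0, 0]
  [-2*t*exp(2*t), -t*exp(2*t) + exp(2*t), t*exp(2*t)]
  [-2*t*exp(2*t), -t*exp(2*t), t*exp(2*t) + exp(2*t)]

Strategy: write A = P · J · P⁻¹ where J is a Jordan canonical form, so e^{tA} = P · e^{tJ} · P⁻¹, and e^{tJ} can be computed block-by-block.

A has Jordan form
J =
  [2, 1, 0]
  [0, 2, 0]
  [0, 0, 2]
(up to reordering of blocks).

Per-block formulas:
  For a 1×1 block at λ = 2: exp(t · [2]) = [e^(2t)].
  For a 2×2 Jordan block J_2(2): exp(t · J_2(2)) = e^(2t)·(I + t·N), where N is the 2×2 nilpotent shift.

After assembling e^{tJ} and conjugating by P, we get:

e^{tA} =
  [exp(2*t), 0, 0]
  [-2*t*exp(2*t), -t*exp(2*t) + exp(2*t), t*exp(2*t)]
  [-2*t*exp(2*t), -t*exp(2*t), t*exp(2*t) + exp(2*t)]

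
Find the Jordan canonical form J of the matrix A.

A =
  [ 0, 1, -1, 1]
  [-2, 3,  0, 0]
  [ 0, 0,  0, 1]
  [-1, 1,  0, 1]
J_3(1) ⊕ J_1(1)

The characteristic polynomial is
  det(x·I − A) = x^4 - 4*x^3 + 6*x^2 - 4*x + 1 = (x - 1)^4

Eigenvalues and multiplicities (the geometric multiplicity of λ is n − rank(A − λI), which equals the number of Jordan blocks for λ):
  λ = 1: algebraic multiplicity = 4, geometric multiplicity = 2

Determining the block sizes for each eigenvalue:
  λ = 1: with am = 4 and gm = 2, the partition is not yet determined (e.g. several partitions of 4 into 2 parts exist). Let N = A − (1)·I. Computing rank(N^1) = 2, rank(N^2) = 1, rank(N^3) = 0; the number of blocks of size ≥ j is rank(N^{j−1}) − rank(N^j), giving [2, 1, 1]. So we have 1 block(s) of size 3, 1 block(s) of size 1 → block sizes [3, 1]

Assembling the blocks gives a Jordan form
J =
  [1, 1, 0, 0]
  [0, 1, 1, 0]
  [0, 0, 1, 0]
  [0, 0, 0, 1]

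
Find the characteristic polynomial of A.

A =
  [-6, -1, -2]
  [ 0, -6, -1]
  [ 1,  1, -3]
x^3 + 15*x^2 + 75*x + 125

Expanding det(x·I − A) (e.g. by cofactor expansion or by noting that A is similar to its Jordan form J, which has the same characteristic polynomial as A) gives
  χ_A(x) = x^3 + 15*x^2 + 75*x + 125
which factors as (x + 5)^3. The eigenvalues (with algebraic multiplicities) are λ = -5 with multiplicity 3.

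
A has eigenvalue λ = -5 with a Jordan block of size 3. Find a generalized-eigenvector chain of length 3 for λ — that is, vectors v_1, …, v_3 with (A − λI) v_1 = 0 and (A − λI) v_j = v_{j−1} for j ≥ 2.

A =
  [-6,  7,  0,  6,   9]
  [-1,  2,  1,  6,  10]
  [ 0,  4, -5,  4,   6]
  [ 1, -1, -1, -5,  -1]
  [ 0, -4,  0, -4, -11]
A Jordan chain for λ = -5 of length 3:
v_1 = (1, 1, 0, -1, 0)ᵀ
v_2 = (0, 1, 0, -1, 0)ᵀ
v_3 = (0, 0, 1, 0, 0)ᵀ

Let N = A − (-5)·I. We want v_3 with N^3 v_3 = 0 but N^2 v_3 ≠ 0; then v_{j-1} := N · v_j for j = 3, …, 2.

Pick v_3 = (0, 0, 1, 0, 0)ᵀ.
Then v_2 = N · v_3 = (0, 1, 0, -1, 0)ᵀ.
Then v_1 = N · v_2 = (1, 1, 0, -1, 0)ᵀ.

Sanity check: (A − (-5)·I) v_1 = (0, 0, 0, 0, 0)ᵀ = 0. ✓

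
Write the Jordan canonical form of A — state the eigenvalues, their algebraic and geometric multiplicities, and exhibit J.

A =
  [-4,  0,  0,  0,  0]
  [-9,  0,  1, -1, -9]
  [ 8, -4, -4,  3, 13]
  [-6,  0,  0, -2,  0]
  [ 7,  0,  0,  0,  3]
J_1(-4) ⊕ J_3(-2) ⊕ J_1(3)

The characteristic polynomial is
  det(x·I − A) = x^5 + 7*x^4 + 6*x^3 - 52*x^2 - 136*x - 96 = (x - 3)*(x + 2)^3*(x + 4)

Eigenvalues and multiplicities (the geometric multiplicity of λ is n − rank(A − λI), which equals the number of Jordan blocks for λ):
  λ = -4: algebraic multiplicity = 1, geometric multiplicity = 1
  λ = -2: algebraic multiplicity = 3, geometric multiplicity = 1
  λ = 3: algebraic multiplicity = 1, geometric multiplicity = 1

Determining the block sizes for each eigenvalue:
  λ = -4: one block (gm = 1), so the single block has size am = 1 → block sizes [1]
  λ = -2: one block (gm = 1), so the single block has size am = 3 → block sizes [3]
  λ = 3: one block (gm = 1), so the single block has size am = 1 → block sizes [1]

Assembling the blocks gives a Jordan form
J =
  [-4,  0,  0,  0, 0]
  [ 0, -2,  1,  0, 0]
  [ 0,  0, -2,  1, 0]
  [ 0,  0,  0, -2, 0]
  [ 0,  0,  0,  0, 3]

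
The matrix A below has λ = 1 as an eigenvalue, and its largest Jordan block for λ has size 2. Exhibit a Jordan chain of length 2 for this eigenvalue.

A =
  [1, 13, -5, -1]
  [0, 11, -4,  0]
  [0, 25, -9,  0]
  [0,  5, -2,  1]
A Jordan chain for λ = 1 of length 2:
v_1 = (13, 10, 25, 5)ᵀ
v_2 = (0, 1, 0, 0)ᵀ

Let N = A − (1)·I. We want v_2 with N^2 v_2 = 0 but N^1 v_2 ≠ 0; then v_{j-1} := N · v_j for j = 2, …, 2.

Pick v_2 = (0, 1, 0, 0)ᵀ.
Then v_1 = N · v_2 = (13, 10, 25, 5)ᵀ.

Sanity check: (A − (1)·I) v_1 = (0, 0, 0, 0)ᵀ = 0. ✓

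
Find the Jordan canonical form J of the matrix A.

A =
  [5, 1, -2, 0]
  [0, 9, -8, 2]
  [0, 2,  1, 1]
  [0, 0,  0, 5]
J_2(5) ⊕ J_2(5)

The characteristic polynomial is
  det(x·I − A) = x^4 - 20*x^3 + 150*x^2 - 500*x + 625 = (x - 5)^4

Eigenvalues and multiplicities (the geometric multiplicity of λ is n − rank(A − λI), which equals the number of Jordan blocks for λ):
  λ = 5: algebraic multiplicity = 4, geometric multiplicity = 2

Determining the block sizes for each eigenvalue:
  λ = 5: with am = 4 and gm = 2, the partition is not yet determined (e.g. several partitions of 4 into 2 parts exist). Let N = A − (5)·I. Computing rank(N^1) = 2, rank(N^2) = 0; the number of blocks of size ≥ j is rank(N^{j−1}) − rank(N^j), giving [2, 2]. So we have 2 block(s) of size 2 → block sizes [2, 2]

Assembling the blocks gives a Jordan form
J =
  [5, 1, 0, 0]
  [0, 5, 0, 0]
  [0, 0, 5, 1]
  [0, 0, 0, 5]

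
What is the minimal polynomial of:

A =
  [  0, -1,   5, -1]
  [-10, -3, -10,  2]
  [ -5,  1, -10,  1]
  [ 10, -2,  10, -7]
x^2 + 10*x + 25

The characteristic polynomial is χ_A(x) = (x + 5)^4, so the eigenvalues are known. The minimal polynomial is
  m_A(x) = Π_λ (x − λ)^{k_λ}
where k_λ is the size of the *largest* Jordan block for λ (equivalently, the smallest k with (A − λI)^k v = 0 for every generalised eigenvector v of λ).

  λ = -5: largest Jordan block has size 2, contributing (x + 5)^2

So m_A(x) = (x + 5)^2 = x^2 + 10*x + 25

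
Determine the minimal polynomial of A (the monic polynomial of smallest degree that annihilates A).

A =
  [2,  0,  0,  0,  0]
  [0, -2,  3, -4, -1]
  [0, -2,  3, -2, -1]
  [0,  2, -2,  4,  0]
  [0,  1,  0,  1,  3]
x^3 - 6*x^2 + 12*x - 8

The characteristic polynomial is χ_A(x) = (x - 2)^5, so the eigenvalues are known. The minimal polynomial is
  m_A(x) = Π_λ (x − λ)^{k_λ}
where k_λ is the size of the *largest* Jordan block for λ (equivalently, the smallest k with (A − λI)^k v = 0 for every generalised eigenvector v of λ).

  λ = 2: largest Jordan block has size 3, contributing (x − 2)^3

So m_A(x) = (x - 2)^3 = x^3 - 6*x^2 + 12*x - 8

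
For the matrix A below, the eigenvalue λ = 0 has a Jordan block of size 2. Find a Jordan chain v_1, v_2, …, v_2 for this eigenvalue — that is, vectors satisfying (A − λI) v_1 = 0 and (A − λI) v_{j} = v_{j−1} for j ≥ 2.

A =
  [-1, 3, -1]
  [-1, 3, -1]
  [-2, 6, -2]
A Jordan chain for λ = 0 of length 2:
v_1 = (-1, -1, -2)ᵀ
v_2 = (1, 0, 0)ᵀ

Let N = A − (0)·I. We want v_2 with N^2 v_2 = 0 but N^1 v_2 ≠ 0; then v_{j-1} := N · v_j for j = 2, …, 2.

Pick v_2 = (1, 0, 0)ᵀ.
Then v_1 = N · v_2 = (-1, -1, -2)ᵀ.

Sanity check: (A − (0)·I) v_1 = (0, 0, 0)ᵀ = 0. ✓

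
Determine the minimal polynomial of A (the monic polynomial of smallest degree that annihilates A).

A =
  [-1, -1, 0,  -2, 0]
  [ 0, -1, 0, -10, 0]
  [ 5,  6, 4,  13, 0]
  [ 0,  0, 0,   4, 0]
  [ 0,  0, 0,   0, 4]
x^4 - 6*x^3 + x^2 + 24*x + 16

The characteristic polynomial is χ_A(x) = (x - 4)^3*(x + 1)^2, so the eigenvalues are known. The minimal polynomial is
  m_A(x) = Π_λ (x − λ)^{k_λ}
where k_λ is the size of the *largest* Jordan block for λ (equivalently, the smallest k with (A − λI)^k v = 0 for every generalised eigenvector v of λ).

  λ = -1: largest Jordan block has size 2, contributing (x + 1)^2
  λ = 4: largest Jordan block has size 2, contributing (x − 4)^2

So m_A(x) = (x - 4)^2*(x + 1)^2 = x^4 - 6*x^3 + x^2 + 24*x + 16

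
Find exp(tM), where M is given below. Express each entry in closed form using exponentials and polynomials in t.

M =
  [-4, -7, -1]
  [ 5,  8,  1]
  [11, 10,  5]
e^{tM} =
  [-2*t*exp(4*t) - exp(4*t) + 2*exp(t), -t*exp(4*t) - 2*exp(4*t) + 2*exp(t), -t*exp(4*t)]
  [2*t*exp(4*t) + exp(4*t) - exp(t), t*exp(4*t) + 2*exp(4*t) - exp(t), t*exp(4*t)]
  [2*t*exp(4*t) + 3*exp(4*t) - 3*exp(t), t*exp(4*t) + 3*exp(4*t) - 3*exp(t), t*exp(4*t) + exp(4*t)]

Strategy: write M = P · J · P⁻¹ where J is a Jordan canonical form, so e^{tM} = P · e^{tJ} · P⁻¹, and e^{tJ} can be computed block-by-block.

M has Jordan form
J =
  [1, 0, 0]
  [0, 4, 1]
  [0, 0, 4]
(up to reordering of blocks).

Per-block formulas:
  For a 1×1 block at λ = 1: exp(t · [1]) = [e^(1t)].
  For a 2×2 Jordan block J_2(4): exp(t · J_2(4)) = e^(4t)·(I + t·N), where N is the 2×2 nilpotent shift.

After assembling e^{tJ} and conjugating by P, we get:

e^{tM} =
  [-2*t*exp(4*t) - exp(4*t) + 2*exp(t), -t*exp(4*t) - 2*exp(4*t) + 2*exp(t), -t*exp(4*t)]
  [2*t*exp(4*t) + exp(4*t) - exp(t), t*exp(4*t) + 2*exp(4*t) - exp(t), t*exp(4*t)]
  [2*t*exp(4*t) + 3*exp(4*t) - 3*exp(t), t*exp(4*t) + 3*exp(4*t) - 3*exp(t), t*exp(4*t) + exp(4*t)]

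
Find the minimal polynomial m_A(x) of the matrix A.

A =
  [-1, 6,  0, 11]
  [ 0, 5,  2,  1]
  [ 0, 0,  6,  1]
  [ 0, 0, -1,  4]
x^4 - 14*x^3 + 60*x^2 - 50*x - 125

The characteristic polynomial is χ_A(x) = (x - 5)^3*(x + 1), so the eigenvalues are known. The minimal polynomial is
  m_A(x) = Π_λ (x − λ)^{k_λ}
where k_λ is the size of the *largest* Jordan block for λ (equivalently, the smallest k with (A − λI)^k v = 0 for every generalised eigenvector v of λ).

  λ = -1: largest Jordan block has size 1, contributing (x + 1)
  λ = 5: largest Jordan block has size 3, contributing (x − 5)^3

So m_A(x) = (x - 5)^3*(x + 1) = x^4 - 14*x^3 + 60*x^2 - 50*x - 125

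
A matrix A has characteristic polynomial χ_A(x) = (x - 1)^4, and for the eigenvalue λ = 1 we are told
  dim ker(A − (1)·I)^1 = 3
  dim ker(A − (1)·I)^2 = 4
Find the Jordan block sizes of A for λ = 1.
Block sizes for λ = 1: [2, 1, 1]

From the dimensions of kernels of powers, the number of Jordan blocks of size at least j is d_j − d_{j−1} where d_j = dim ker(N^j) (with d_0 = 0). Computing the differences gives [3, 1].
The number of blocks of size exactly k is (#blocks of size ≥ k) − (#blocks of size ≥ k + 1), so the partition is: 2 block(s) of size 1, 1 block(s) of size 2.
In nonincreasing order the block sizes are [2, 1, 1].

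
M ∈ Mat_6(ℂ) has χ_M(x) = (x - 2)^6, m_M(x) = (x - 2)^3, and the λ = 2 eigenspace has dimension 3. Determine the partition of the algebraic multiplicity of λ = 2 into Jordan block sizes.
Block sizes for λ = 2: [3, 2, 1]

Step 1 — from the characteristic polynomial, algebraic multiplicity of λ = 2 is 6. From dim ker(M − (2)·I) = 3, there are exactly 3 Jordan blocks for λ = 2.
Step 2 — from the minimal polynomial, the factor (x − 2)^3 tells us the largest block for λ = 2 has size 3.
Step 3 — with total size 6, 3 blocks, and largest block 3, the block sizes (in nonincreasing order) are [3, 2, 1].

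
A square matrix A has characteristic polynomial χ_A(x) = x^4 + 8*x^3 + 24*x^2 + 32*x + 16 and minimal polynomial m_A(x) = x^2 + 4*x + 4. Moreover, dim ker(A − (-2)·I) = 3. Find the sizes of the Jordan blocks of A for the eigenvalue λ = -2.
Block sizes for λ = -2: [2, 1, 1]

Step 1 — from the characteristic polynomial, algebraic multiplicity of λ = -2 is 4. From dim ker(A − (-2)·I) = 3, there are exactly 3 Jordan blocks for λ = -2.
Step 2 — from the minimal polynomial, the factor (x + 2)^2 tells us the largest block for λ = -2 has size 2.
Step 3 — with total size 4, 3 blocks, and largest block 2, the block sizes (in nonincreasing order) are [2, 1, 1].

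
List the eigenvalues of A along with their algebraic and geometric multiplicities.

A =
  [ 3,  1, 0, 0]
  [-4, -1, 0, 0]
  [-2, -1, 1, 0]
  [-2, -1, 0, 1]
λ = 1: alg = 4, geom = 3

Step 1 — factor the characteristic polynomial to read off the algebraic multiplicities:
  χ_A(x) = (x - 1)^4

Step 2 — compute geometric multiplicities via the rank-nullity identity g(λ) = n − rank(A − λI):
  rank(A − (1)·I) = 1, so dim ker(A − (1)·I) = n − 1 = 3

Summary:
  λ = 1: algebraic multiplicity = 4, geometric multiplicity = 3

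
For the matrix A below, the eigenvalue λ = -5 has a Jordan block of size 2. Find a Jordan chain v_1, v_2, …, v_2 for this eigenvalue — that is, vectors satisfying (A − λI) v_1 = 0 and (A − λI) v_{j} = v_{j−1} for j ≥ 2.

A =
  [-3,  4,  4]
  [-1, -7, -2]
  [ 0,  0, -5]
A Jordan chain for λ = -5 of length 2:
v_1 = (2, -1, 0)ᵀ
v_2 = (1, 0, 0)ᵀ

Let N = A − (-5)·I. We want v_2 with N^2 v_2 = 0 but N^1 v_2 ≠ 0; then v_{j-1} := N · v_j for j = 2, …, 2.

Pick v_2 = (1, 0, 0)ᵀ.
Then v_1 = N · v_2 = (2, -1, 0)ᵀ.

Sanity check: (A − (-5)·I) v_1 = (0, 0, 0)ᵀ = 0. ✓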